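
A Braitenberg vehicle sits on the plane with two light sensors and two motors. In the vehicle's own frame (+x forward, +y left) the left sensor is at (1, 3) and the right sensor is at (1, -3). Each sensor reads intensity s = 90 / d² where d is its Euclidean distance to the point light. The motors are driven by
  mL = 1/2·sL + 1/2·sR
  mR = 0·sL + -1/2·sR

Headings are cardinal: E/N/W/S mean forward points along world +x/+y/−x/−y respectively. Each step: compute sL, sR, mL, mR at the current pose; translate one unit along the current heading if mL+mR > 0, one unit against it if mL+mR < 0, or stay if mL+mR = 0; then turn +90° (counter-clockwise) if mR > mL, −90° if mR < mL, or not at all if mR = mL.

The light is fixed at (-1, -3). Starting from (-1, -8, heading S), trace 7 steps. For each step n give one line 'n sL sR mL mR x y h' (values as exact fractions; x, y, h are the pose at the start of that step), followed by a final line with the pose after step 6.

n=0: pose=(-1,-8,S); sL=2, sR=2; mL=2, mR=-1; mL+mR=1 → advance +1; mR−mL=-3 → turn -1·90°
n=1: pose=(-1,-9,W); sL=45/41, sR=9; mL=207/41, mR=-9/2; mL+mR=45/82 → advance +1; mR−mL=-783/82 → turn -1·90°
n=2: pose=(-2,-9,N); sL=90/41, sR=90/29; mL=3150/1189, mR=-45/29; mL+mR=45/41 → advance +1; mR−mL=-4995/1189 → turn -1·90°
n=3: pose=(-2,-8,E); sL=45/2, sR=45/32; mL=765/64, mR=-45/64; mL+mR=45/4 → advance +1; mR−mL=-405/32 → turn -1·90°
n=4: pose=(-1,-8,S); sL=2, sR=2; mL=2, mR=-1; mL+mR=1 → advance +1; mR−mL=-3 → turn -1·90°
n=5: pose=(-1,-9,W); sL=45/41, sR=9; mL=207/41, mR=-9/2; mL+mR=45/82 → advance +1; mR−mL=-783/82 → turn -1·90°
n=6: pose=(-2,-9,N); sL=90/41, sR=90/29; mL=3150/1189, mR=-45/29; mL+mR=45/41 → advance +1; mR−mL=-4995/1189 → turn -1·90°

0 2 2 2 -1 -1 -8 S
1 45/41 9 207/41 -9/2 -1 -9 W
2 90/41 90/29 3150/1189 -45/29 -2 -9 N
3 45/2 45/32 765/64 -45/64 -2 -8 E
4 2 2 2 -1 -1 -8 S
5 45/41 9 207/41 -9/2 -1 -9 W
6 90/41 90/29 3150/1189 -45/29 -2 -9 N
final -2 -8 E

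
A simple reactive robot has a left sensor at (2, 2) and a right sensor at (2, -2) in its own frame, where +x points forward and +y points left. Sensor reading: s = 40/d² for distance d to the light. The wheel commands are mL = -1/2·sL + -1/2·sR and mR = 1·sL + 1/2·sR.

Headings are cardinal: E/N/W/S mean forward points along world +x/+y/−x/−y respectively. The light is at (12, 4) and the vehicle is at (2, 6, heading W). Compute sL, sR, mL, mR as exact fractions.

left sensor world pos  = (0, 4); dL² = 144
right sensor world pos = (0, 8); dR² = 160
sL = 40/144 = 5/18
sR = 40/160 = 1/4
mL = -1/2·sL + -1/2·sR = -19/72
mR = 1·sL + 1/2·sR = 29/72

5/18 1/4 -19/72 29/72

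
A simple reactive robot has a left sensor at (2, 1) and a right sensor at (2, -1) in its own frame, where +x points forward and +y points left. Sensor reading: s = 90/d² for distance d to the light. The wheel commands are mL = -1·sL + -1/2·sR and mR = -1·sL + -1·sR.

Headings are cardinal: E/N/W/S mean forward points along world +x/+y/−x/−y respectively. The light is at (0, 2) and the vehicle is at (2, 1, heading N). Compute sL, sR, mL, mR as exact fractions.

left sensor world pos  = (1, 3); dL² = 2
right sensor world pos = (3, 3); dR² = 10
sL = 90/2 = 45
sR = 90/10 = 9
mL = -1·sL + -1/2·sR = -99/2
mR = -1·sL + -1·sR = -54

45 9 -99/2 -54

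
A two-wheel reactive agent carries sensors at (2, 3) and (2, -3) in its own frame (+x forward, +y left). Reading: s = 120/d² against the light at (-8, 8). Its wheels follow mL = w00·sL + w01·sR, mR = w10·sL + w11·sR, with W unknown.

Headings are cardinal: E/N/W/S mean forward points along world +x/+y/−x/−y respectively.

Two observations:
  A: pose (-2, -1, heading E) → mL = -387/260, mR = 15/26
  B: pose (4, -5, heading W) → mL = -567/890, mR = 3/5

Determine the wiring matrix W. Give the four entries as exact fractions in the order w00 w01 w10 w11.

obs A: pose=(-2,-1,E) → sL=6/5, sR=15/26, mL=-387/260, mR=15/26
obs B: pose=(4,-5,W) → sL=30/89, sR=3/5, mL=-567/890, mR=3/5
sensor matrix S = [[6/5, 15/26], [30/89, 3/5]]; det S = 15201/28925
solve [mL_A; mL_B] = S·[w00; w01] and [mR_A; mR_B] = S·[w10; w11]:
  w00 = -1, w01 = -1/2, w10 = 0, w11 = 1

-1 -1/2 0 1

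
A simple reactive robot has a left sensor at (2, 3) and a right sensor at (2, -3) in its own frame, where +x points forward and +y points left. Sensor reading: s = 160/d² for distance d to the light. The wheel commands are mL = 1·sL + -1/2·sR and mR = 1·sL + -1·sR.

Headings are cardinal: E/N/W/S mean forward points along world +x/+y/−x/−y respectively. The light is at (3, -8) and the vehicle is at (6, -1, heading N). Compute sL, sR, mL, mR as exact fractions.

left sensor world pos  = (3, 1); dL² = 81
right sensor world pos = (9, 1); dR² = 117
sL = 160/81 = 160/81
sR = 160/117 = 160/117
mL = 1·sL + -1/2·sR = 1360/1053
mR = 1·sL + -1·sR = 640/1053

160/81 160/117 1360/1053 640/1053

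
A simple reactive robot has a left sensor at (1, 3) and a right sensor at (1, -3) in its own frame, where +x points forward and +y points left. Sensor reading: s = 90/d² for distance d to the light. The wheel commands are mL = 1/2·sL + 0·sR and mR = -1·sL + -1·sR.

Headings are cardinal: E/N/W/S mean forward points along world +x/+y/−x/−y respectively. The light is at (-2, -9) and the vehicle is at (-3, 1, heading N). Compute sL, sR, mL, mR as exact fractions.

90/137 18/25 45/137 -4716/3425

left sensor world pos  = (-6, 2); dL² = 137
right sensor world pos = (0, 2); dR² = 125
sL = 90/137 = 90/137
sR = 90/125 = 18/25
mL = 1/2·sL + 0·sR = 45/137
mR = -1·sL + -1·sR = -4716/3425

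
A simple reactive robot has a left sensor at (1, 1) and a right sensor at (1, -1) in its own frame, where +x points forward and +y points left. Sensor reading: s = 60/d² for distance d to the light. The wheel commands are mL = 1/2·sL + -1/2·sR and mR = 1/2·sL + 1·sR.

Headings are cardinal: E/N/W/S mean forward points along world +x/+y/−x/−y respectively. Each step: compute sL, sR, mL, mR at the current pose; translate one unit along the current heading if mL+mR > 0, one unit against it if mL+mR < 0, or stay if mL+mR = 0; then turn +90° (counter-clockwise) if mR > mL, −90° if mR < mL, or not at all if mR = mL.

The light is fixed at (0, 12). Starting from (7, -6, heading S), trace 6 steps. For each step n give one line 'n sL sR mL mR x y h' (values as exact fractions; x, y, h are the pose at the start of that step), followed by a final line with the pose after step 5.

0 12/85 60/397 -168/33745 7482/33745 7 -6 S
1 15/97 15/116 285/22504 2325/11252 7 -7 E
2 60/373 4/27 64/10071 2302/10071 8 -7 N
3 6/41 30/169 -108/6929 1737/6929 8 -6 W
4 12/85 60/397 -168/33745 7482/33745 7 -6 S
5 15/97 15/116 285/22504 2325/11252 7 -7 E
final 8 -7 N

n=0: pose=(7,-6,S); sL=12/85, sR=60/397; mL=-168/33745, mR=7482/33745; mL+mR=7314/33745 → advance +1; mR−mL=90/397 → turn +1·90°
n=1: pose=(7,-7,E); sL=15/97, sR=15/116; mL=285/22504, mR=2325/11252; mL+mR=4935/22504 → advance +1; mR−mL=45/232 → turn +1·90°
n=2: pose=(8,-7,N); sL=60/373, sR=4/27; mL=64/10071, mR=2302/10071; mL+mR=2366/10071 → advance +1; mR−mL=2/9 → turn +1·90°
n=3: pose=(8,-6,W); sL=6/41, sR=30/169; mL=-108/6929, mR=1737/6929; mL+mR=1629/6929 → advance +1; mR−mL=45/169 → turn +1·90°
n=4: pose=(7,-6,S); sL=12/85, sR=60/397; mL=-168/33745, mR=7482/33745; mL+mR=7314/33745 → advance +1; mR−mL=90/397 → turn +1·90°
n=5: pose=(7,-7,E); sL=15/97, sR=15/116; mL=285/22504, mR=2325/11252; mL+mR=4935/22504 → advance +1; mR−mL=45/232 → turn +1·90°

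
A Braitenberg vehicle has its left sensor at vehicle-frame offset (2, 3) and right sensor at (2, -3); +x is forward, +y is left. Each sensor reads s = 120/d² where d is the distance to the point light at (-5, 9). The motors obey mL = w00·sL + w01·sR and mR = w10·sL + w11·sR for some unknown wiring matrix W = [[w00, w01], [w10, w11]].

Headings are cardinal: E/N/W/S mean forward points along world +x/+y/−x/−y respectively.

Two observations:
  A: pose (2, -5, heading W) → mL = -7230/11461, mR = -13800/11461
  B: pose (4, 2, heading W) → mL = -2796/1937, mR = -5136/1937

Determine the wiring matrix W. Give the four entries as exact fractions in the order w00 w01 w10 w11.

obs A: pose=(2,-5,W) → sL=60/157, sR=60/73, mL=-7230/11461, mR=-13800/11461
obs B: pose=(4,2,W) → sL=120/149, sR=24/13, mL=-2796/1937, mR=-5136/1937
sensor matrix S = [[60/157, 60/73], [120/149, 24/13]]; det S = 967680/22199957
solve [mL_A; mL_B] = S·[w00; w01] and [mR_A; mR_B] = S·[w10; w11]:
  w00 = 1/2, w01 = -1, w10 = -1, w11 = -1

1/2 -1 -1 -1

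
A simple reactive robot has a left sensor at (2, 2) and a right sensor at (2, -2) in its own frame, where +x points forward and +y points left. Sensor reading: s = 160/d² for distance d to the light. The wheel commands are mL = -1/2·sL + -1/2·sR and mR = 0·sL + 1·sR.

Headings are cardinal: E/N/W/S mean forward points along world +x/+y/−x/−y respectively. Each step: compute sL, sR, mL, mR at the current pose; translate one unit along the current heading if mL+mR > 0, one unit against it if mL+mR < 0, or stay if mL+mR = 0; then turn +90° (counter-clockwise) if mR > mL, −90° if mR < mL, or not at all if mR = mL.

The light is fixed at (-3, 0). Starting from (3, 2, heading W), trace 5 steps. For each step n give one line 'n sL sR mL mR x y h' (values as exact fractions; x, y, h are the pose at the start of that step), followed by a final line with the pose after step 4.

n=0: pose=(3,2,W); sL=10, sR=5; mL=-15/2, mR=5; mL+mR=-5/2 → advance -1; mR−mL=25/2 → turn +1·90°
n=1: pose=(4,2,S); sL=160/81, sR=32/5; mL=-1696/405, mR=32/5; mL+mR=896/405 → advance +1; mR−mL=4288/405 → turn +1·90°
n=2: pose=(4,1,E); sL=16/9, sR=80/41; mL=-688/369, mR=80/41; mL+mR=32/369 → advance +1; mR−mL=1408/369 → turn +1·90°
n=3: pose=(5,1,N); sL=32/9, sR=160/109; mL=-2464/981, mR=160/109; mL+mR=-1024/981 → advance -1; mR−mL=3904/981 → turn +1·90°
n=4: pose=(5,0,W); sL=4, sR=4; mL=-4, mR=4; mL+mR=0 → advance +0; mR−mL=8 → turn +1·90°

0 10 5 -15/2 5 3 2 W
1 160/81 32/5 -1696/405 32/5 4 2 S
2 16/9 80/41 -688/369 80/41 4 1 E
3 32/9 160/109 -2464/981 160/109 5 1 N
4 4 4 -4 4 5 0 W
final 5 0 S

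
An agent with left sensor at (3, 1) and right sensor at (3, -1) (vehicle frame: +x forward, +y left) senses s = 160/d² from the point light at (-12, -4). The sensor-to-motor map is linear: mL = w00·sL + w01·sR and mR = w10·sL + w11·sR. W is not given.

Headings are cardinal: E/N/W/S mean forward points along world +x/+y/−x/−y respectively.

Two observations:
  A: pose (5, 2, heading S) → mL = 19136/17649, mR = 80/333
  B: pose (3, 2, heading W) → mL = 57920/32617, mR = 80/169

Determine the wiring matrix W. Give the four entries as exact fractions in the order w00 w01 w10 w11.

obs A: pose=(5,2,S) → sL=160/333, sR=32/53, mL=19136/17649, mR=80/333
obs B: pose=(3,2,W) → sL=160/169, sR=160/193, mL=57920/32617, mR=80/169
sensor matrix S = [[160/333, 32/53], [160/169, 160/193]]; det S = -99758080/575657433
solve [mL_A; mL_B] = S·[w00; w01] and [mR_A; mR_B] = S·[w10; w11]:
  w00 = 1, w01 = 1, w10 = 1/2, w11 = 0

1 1 1/2 0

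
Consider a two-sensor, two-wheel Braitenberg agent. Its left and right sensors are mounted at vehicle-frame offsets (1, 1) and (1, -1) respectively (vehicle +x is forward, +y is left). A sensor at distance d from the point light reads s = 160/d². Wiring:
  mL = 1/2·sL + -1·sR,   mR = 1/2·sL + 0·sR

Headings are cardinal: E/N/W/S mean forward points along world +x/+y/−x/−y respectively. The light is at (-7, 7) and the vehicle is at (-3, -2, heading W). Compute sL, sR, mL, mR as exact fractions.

160/109 160/73 -11600/7957 80/109

left sensor world pos  = (-4, -3); dL² = 109
right sensor world pos = (-4, -1); dR² = 73
sL = 160/109 = 160/109
sR = 160/73 = 160/73
mL = 1/2·sL + -1·sR = -11600/7957
mR = 1/2·sL + 0·sR = 80/109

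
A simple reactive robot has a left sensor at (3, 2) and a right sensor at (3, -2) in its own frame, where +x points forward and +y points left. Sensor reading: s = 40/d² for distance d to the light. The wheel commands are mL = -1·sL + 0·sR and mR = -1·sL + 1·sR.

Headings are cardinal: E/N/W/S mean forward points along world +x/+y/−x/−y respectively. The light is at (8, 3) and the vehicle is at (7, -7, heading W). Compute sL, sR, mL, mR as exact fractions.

left sensor world pos  = (4, -9); dL² = 160
right sensor world pos = (4, -5); dR² = 80
sL = 40/160 = 1/4
sR = 40/80 = 1/2
mL = -1·sL + 0·sR = -1/4
mR = -1·sL + 1·sR = 1/4

1/4 1/2 -1/4 1/4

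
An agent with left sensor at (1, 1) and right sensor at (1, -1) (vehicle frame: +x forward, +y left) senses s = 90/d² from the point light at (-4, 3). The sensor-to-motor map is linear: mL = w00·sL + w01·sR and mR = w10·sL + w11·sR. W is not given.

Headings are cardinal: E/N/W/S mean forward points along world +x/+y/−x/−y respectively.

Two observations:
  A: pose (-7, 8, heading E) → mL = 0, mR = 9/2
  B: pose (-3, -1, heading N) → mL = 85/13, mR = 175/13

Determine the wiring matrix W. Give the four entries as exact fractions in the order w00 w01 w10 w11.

obs A: pose=(-7,8,E) → sL=9/4, sR=9/2, mL=0, mR=9/2
obs B: pose=(-3,-1,N) → sL=10, sR=90/13, mL=85/13, mR=175/13
sensor matrix S = [[9/4, 9/2], [10, 90/13]]; det S = -765/26
solve [mL_A; mL_B] = S·[w00; w01] and [mR_A; mR_B] = S·[w10; w11]:
  w00 = 1, w01 = -1/2, w10 = 1, w11 = 1/2

1 -1/2 1 1/2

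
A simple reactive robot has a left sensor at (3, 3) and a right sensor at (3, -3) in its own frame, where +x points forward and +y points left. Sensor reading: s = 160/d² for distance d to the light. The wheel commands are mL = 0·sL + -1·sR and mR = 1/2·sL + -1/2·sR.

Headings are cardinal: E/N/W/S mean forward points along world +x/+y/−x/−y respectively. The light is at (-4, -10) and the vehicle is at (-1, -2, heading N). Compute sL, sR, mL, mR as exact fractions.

left sensor world pos  = (-4, 1); dL² = 121
right sensor world pos = (2, 1); dR² = 157
sL = 160/121 = 160/121
sR = 160/157 = 160/157
mL = 0·sL + -1·sR = -160/157
mR = 1/2·sL + -1/2·sR = 2880/18997

160/121 160/157 -160/157 2880/18997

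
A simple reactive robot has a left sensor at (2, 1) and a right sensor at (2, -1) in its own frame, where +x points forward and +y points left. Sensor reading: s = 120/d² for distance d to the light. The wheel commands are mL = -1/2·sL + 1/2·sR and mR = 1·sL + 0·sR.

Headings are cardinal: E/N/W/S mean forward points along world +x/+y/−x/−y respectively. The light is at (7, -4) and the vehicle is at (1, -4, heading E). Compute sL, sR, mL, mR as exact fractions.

left sensor world pos  = (3, -3); dL² = 17
right sensor world pos = (3, -5); dR² = 17
sL = 120/17 = 120/17
sR = 120/17 = 120/17
mL = -1/2·sL + 1/2·sR = 0
mR = 1·sL + 0·sR = 120/17

120/17 120/17 0 120/17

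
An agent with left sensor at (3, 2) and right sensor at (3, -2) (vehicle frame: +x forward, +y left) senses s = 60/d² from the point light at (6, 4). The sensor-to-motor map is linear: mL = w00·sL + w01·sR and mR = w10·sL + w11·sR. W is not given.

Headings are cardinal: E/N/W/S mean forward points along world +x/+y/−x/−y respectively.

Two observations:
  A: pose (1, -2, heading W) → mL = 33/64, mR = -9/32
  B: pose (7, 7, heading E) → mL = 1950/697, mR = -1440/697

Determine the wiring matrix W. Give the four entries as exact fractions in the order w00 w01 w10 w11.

obs A: pose=(1,-2,W) → sL=15/32, sR=3/4, mL=33/64, mR=-9/32
obs B: pose=(7,7,E) → sL=60/41, sR=60/17, mL=1950/697, mR=-1440/697
sensor matrix S = [[15/32, 3/4], [60/41, 60/17]]; det S = 3105/5576
solve [mL_A; mL_B] = S·[w00; w01] and [mR_A; mR_B] = S·[w10; w11]:
  w00 = -1/2, w01 = 1, w10 = 1, w11 = -1

-1/2 1 1 -1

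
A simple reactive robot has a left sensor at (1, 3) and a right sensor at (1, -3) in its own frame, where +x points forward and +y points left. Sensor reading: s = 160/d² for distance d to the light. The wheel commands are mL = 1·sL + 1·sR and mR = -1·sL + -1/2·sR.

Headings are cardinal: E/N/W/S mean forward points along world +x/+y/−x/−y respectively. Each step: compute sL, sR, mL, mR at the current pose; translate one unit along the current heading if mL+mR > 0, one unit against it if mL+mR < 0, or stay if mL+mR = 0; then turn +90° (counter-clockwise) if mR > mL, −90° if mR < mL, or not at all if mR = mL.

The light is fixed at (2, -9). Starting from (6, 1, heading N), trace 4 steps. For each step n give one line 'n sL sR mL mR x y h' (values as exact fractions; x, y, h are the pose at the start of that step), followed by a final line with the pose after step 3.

n=0: pose=(6,1,N); sL=80/61, sR=16/17; mL=2336/1037, mR=-1848/1037; mL+mR=8/17 → advance +1; mR−mL=-4184/1037 → turn -1·90°
n=1: pose=(6,2,E); sL=160/221, sR=160/89; mL=49600/19669, mR=-31920/19669; mL+mR=80/89 → advance +1; mR−mL=-81520/19669 → turn -1·90°
n=2: pose=(7,2,S); sL=40/41, sR=20/13; mL=1340/533, mR=-930/533; mL+mR=10/13 → advance +1; mR−mL=-2270/533 → turn -1·90°
n=3: pose=(7,1,W); sL=32/13, sR=32/37; mL=1600/481, mR=-1392/481; mL+mR=16/37 → advance +1; mR−mL=-2992/481 → turn -1·90°

0 80/61 16/17 2336/1037 -1848/1037 6 1 N
1 160/221 160/89 49600/19669 -31920/19669 6 2 E
2 40/41 20/13 1340/533 -930/533 7 2 S
3 32/13 32/37 1600/481 -1392/481 7 1 W
final 6 1 N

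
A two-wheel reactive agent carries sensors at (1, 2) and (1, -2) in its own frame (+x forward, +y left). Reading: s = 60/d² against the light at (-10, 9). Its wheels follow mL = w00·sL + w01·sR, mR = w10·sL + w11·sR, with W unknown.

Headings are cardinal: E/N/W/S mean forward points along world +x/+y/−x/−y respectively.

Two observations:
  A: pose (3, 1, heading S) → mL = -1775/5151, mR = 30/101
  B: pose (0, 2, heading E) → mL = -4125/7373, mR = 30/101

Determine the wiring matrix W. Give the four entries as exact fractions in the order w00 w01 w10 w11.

obs A: pose=(3,1,S) → sL=10/51, sR=30/101, mL=-1775/5151, mR=30/101
obs B: pose=(0,2,E) → sL=30/73, sR=30/101, mL=-4125/7373, mR=30/101
sensor matrix S = [[10/51, 30/101], [30/73, 30/101]]; det S = -8000/125341
solve [mL_A; mL_B] = S·[w00; w01] and [mR_A; mR_B] = S·[w10; w11]:
  w00 = -1, w01 = -1/2, w10 = 0, w11 = 1

-1 -1/2 0 1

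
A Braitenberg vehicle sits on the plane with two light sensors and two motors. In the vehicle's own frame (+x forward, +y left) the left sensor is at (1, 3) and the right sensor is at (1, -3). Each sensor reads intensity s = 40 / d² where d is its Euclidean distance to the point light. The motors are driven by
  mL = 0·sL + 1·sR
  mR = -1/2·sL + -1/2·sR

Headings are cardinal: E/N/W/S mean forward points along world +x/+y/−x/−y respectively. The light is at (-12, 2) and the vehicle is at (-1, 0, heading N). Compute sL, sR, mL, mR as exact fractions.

8/13 40/197 40/197 -1048/2561

left sensor world pos  = (-4, 1); dL² = 65
right sensor world pos = (2, 1); dR² = 197
sL = 40/65 = 8/13
sR = 40/197 = 40/197
mL = 0·sL + 1·sR = 40/197
mR = -1/2·sL + -1/2·sR = -1048/2561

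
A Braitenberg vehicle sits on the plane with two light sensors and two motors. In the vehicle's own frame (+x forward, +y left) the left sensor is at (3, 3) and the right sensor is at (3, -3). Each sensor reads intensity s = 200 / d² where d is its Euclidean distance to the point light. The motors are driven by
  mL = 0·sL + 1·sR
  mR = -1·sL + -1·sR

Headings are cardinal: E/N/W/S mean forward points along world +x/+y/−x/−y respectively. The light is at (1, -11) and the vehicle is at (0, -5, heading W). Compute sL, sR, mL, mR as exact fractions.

left sensor world pos  = (-3, -8); dL² = 25
right sensor world pos = (-3, -2); dR² = 97
sL = 200/25 = 8
sR = 200/97 = 200/97
mL = 0·sL + 1·sR = 200/97
mR = -1·sL + -1·sR = -976/97

8 200/97 200/97 -976/97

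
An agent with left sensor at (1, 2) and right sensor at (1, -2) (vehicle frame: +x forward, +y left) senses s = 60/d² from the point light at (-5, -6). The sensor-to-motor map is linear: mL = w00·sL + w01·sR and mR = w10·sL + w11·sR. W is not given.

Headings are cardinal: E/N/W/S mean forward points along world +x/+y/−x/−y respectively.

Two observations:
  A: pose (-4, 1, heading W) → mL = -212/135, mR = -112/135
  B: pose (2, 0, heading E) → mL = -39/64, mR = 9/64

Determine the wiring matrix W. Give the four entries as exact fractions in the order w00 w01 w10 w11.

-1/2 -1/2 -1/2 1/2

obs A: pose=(-4,1,W) → sL=12/5, sR=20/27, mL=-212/135, mR=-112/135
obs B: pose=(2,0,E) → sL=15/32, sR=3/4, mL=-39/64, mR=9/64
sensor matrix S = [[12/5, 20/27], [15/32, 3/4]]; det S = 523/360
solve [mL_A; mL_B] = S·[w00; w01] and [mR_A; mR_B] = S·[w10; w11]:
  w00 = -1/2, w01 = -1/2, w10 = -1/2, w11 = 1/2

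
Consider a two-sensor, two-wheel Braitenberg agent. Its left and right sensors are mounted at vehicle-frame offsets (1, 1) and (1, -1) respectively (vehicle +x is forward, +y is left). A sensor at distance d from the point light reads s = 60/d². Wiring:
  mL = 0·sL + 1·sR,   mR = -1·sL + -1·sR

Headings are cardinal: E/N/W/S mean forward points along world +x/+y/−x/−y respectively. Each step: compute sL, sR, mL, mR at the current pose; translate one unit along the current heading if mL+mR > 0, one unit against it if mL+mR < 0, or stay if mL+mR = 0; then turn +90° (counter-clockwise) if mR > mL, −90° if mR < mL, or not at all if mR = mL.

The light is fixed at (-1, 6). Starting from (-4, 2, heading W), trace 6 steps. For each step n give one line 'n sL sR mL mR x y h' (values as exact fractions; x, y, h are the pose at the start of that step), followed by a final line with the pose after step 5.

0 60/41 12/5 12/5 -792/205 -4 2 W
1 10/3 6 6 -28/3 -3 2 N
2 60/17 60/37 60/37 -3240/629 -3 1 E
3 3/2 15/13 15/13 -69/26 -4 1 S
4 60/41 12/5 12/5 -792/205 -4 2 W
5 10/3 6 6 -28/3 -3 2 N
final -3 1 E

n=0: pose=(-4,2,W); sL=60/41, sR=12/5; mL=12/5, mR=-792/205; mL+mR=-60/41 → advance -1; mR−mL=-1284/205 → turn -1·90°
n=1: pose=(-3,2,N); sL=10/3, sR=6; mL=6, mR=-28/3; mL+mR=-10/3 → advance -1; mR−mL=-46/3 → turn -1·90°
n=2: pose=(-3,1,E); sL=60/17, sR=60/37; mL=60/37, mR=-3240/629; mL+mR=-60/17 → advance -1; mR−mL=-4260/629 → turn -1·90°
n=3: pose=(-4,1,S); sL=3/2, sR=15/13; mL=15/13, mR=-69/26; mL+mR=-3/2 → advance -1; mR−mL=-99/26 → turn -1·90°
n=4: pose=(-4,2,W); sL=60/41, sR=12/5; mL=12/5, mR=-792/205; mL+mR=-60/41 → advance -1; mR−mL=-1284/205 → turn -1·90°
n=5: pose=(-3,2,N); sL=10/3, sR=6; mL=6, mR=-28/3; mL+mR=-10/3 → advance -1; mR−mL=-46/3 → turn -1·90°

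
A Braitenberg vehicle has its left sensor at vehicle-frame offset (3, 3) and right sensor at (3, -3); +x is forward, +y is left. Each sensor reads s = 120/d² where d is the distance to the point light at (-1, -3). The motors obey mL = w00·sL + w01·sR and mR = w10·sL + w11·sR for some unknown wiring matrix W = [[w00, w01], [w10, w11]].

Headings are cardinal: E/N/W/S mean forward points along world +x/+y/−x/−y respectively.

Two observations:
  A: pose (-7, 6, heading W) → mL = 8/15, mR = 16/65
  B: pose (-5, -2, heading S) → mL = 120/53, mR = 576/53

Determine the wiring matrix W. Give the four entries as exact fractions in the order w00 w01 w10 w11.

0 1 1/2 -1/2

obs A: pose=(-7,6,W) → sL=40/39, sR=8/15, mL=8/15, mR=16/65
obs B: pose=(-5,-2,S) → sL=24, sR=120/53, mL=120/53, mR=576/53
sensor matrix S = [[40/39, 8/15], [24, 120/53]]; det S = -36096/3445
solve [mL_A; mL_B] = S·[w00; w01] and [mR_A; mR_B] = S·[w10; w11]:
  w00 = 0, w01 = 1, w10 = 1/2, w11 = -1/2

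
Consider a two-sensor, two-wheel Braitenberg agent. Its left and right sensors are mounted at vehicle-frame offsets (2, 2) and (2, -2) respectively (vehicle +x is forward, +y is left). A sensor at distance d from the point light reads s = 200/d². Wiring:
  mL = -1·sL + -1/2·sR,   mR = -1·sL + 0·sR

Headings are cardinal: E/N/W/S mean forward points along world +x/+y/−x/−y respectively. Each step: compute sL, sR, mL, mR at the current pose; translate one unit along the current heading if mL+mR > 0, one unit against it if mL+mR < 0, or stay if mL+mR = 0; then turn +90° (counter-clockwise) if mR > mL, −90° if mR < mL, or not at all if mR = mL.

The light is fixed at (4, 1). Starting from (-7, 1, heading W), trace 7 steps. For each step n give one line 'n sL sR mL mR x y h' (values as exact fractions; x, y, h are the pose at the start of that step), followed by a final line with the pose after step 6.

0 200/173 200/173 -300/173 -200/173 -7 1 W
1 50/17 50/37 -2275/629 -50/17 -6 1 S
2 200/73 40/13 -4060/949 -200/73 -6 2 E
3 100/89 20/9 -1790/801 -100/89 -7 2 N
4 200/173 200/173 -300/173 -200/173 -7 1 W
5 50/17 50/37 -2275/629 -50/17 -6 1 S
6 200/73 40/13 -4060/949 -200/73 -6 2 E
final -7 2 N

n=0: pose=(-7,1,W); sL=200/173, sR=200/173; mL=-300/173, mR=-200/173; mL+mR=-500/173 → advance -1; mR−mL=100/173 → turn +1·90°
n=1: pose=(-6,1,S); sL=50/17, sR=50/37; mL=-2275/629, mR=-50/17; mL+mR=-4125/629 → advance -1; mR−mL=25/37 → turn +1·90°
n=2: pose=(-6,2,E); sL=200/73, sR=40/13; mL=-4060/949, mR=-200/73; mL+mR=-6660/949 → advance -1; mR−mL=20/13 → turn +1·90°
n=3: pose=(-7,2,N); sL=100/89, sR=20/9; mL=-1790/801, mR=-100/89; mL+mR=-2690/801 → advance -1; mR−mL=10/9 → turn +1·90°
n=4: pose=(-7,1,W); sL=200/173, sR=200/173; mL=-300/173, mR=-200/173; mL+mR=-500/173 → advance -1; mR−mL=100/173 → turn +1·90°
n=5: pose=(-6,1,S); sL=50/17, sR=50/37; mL=-2275/629, mR=-50/17; mL+mR=-4125/629 → advance -1; mR−mL=25/37 → turn +1·90°
n=6: pose=(-6,2,E); sL=200/73, sR=40/13; mL=-4060/949, mR=-200/73; mL+mR=-6660/949 → advance -1; mR−mL=20/13 → turn +1·90°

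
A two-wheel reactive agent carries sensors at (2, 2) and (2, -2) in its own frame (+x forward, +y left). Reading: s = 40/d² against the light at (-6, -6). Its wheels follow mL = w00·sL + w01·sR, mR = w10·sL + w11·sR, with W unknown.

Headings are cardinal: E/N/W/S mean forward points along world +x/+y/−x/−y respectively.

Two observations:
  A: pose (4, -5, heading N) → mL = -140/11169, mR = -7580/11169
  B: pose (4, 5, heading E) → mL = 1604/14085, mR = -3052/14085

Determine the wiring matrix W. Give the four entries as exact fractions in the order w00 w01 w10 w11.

-1/2 1 -1 -1/2

obs A: pose=(4,-5,N) → sL=40/73, sR=40/153, mL=-140/11169, mR=-7580/11169
obs B: pose=(4,5,E) → sL=40/313, sR=8/45, mL=1604/14085, mR=-3052/14085
sensor matrix S = [[40/73, 40/153], [40/313, 8/45]]; det S = 223744/3495897
solve [mL_A; mL_B] = S·[w00; w01] and [mR_A; mR_B] = S·[w10; w11]:
  w00 = -1/2, w01 = 1, w10 = -1, w11 = -1/2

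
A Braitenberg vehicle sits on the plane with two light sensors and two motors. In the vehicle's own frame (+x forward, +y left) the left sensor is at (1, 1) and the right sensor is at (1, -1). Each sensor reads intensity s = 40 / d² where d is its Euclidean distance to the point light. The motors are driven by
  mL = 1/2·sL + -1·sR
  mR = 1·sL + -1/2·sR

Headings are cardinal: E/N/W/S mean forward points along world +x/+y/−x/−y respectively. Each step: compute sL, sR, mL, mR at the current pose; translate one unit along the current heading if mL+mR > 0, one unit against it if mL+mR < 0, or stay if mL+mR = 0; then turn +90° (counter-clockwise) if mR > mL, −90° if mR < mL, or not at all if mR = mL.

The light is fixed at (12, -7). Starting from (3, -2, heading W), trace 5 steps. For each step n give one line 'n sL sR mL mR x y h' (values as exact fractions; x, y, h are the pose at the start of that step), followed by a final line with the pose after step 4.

0 10/29 5/17 -60/493 195/986 3 -2 W
1 40/97 40/137 -1140/13289 3540/13289 2 -2 S
2 20/53 4/9 -122/477 74/477 2 -3 E
3 40/169 8/25 -852/4225 324/4225 1 -3 N
4 10/37 1/4 -17/148 43/296 1 -4 W
final 0 -4 S

n=0: pose=(3,-2,W); sL=10/29, sR=5/17; mL=-60/493, mR=195/986; mL+mR=75/986 → advance +1; mR−mL=315/986 → turn +1·90°
n=1: pose=(2,-2,S); sL=40/97, sR=40/137; mL=-1140/13289, mR=3540/13289; mL+mR=2400/13289 → advance +1; mR−mL=4680/13289 → turn +1·90°
n=2: pose=(2,-3,E); sL=20/53, sR=4/9; mL=-122/477, mR=74/477; mL+mR=-16/159 → advance -1; mR−mL=196/477 → turn +1·90°
n=3: pose=(1,-3,N); sL=40/169, sR=8/25; mL=-852/4225, mR=324/4225; mL+mR=-528/4225 → advance -1; mR−mL=1176/4225 → turn +1·90°
n=4: pose=(1,-4,W); sL=10/37, sR=1/4; mL=-17/148, mR=43/296; mL+mR=9/296 → advance +1; mR−mL=77/296 → turn +1·90°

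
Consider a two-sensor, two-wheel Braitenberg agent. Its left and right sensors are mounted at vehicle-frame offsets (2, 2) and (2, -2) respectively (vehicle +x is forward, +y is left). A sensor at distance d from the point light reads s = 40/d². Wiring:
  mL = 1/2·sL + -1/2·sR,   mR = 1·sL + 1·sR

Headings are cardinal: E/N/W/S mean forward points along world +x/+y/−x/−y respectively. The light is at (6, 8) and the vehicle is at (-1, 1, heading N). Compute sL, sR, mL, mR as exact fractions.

left sensor world pos  = (-3, 3); dL² = 106
right sensor world pos = (1, 3); dR² = 50
sL = 40/106 = 20/53
sR = 40/50 = 4/5
mL = 1/2·sL + -1/2·sR = -56/265
mR = 1·sL + 1·sR = 312/265

20/53 4/5 -56/265 312/265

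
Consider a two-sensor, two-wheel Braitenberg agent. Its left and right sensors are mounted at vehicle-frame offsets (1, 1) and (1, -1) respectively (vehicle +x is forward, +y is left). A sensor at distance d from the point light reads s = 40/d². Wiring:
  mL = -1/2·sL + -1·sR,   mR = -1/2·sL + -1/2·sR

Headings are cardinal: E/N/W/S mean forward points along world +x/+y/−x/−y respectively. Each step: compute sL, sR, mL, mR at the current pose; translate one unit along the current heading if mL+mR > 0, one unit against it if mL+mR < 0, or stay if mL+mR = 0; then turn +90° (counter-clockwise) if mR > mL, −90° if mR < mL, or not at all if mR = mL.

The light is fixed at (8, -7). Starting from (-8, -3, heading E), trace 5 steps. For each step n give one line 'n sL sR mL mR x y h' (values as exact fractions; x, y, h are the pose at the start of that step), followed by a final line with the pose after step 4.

0 4/25 20/117 -734/2925 -484/2925 -8 -3 E
1 40/349 40/281 -19580/98069 -12600/98069 -9 -3 N
2 5/41 2/17 -249/1394 -167/1394 -9 -4 W
3 40/229 40/293 -15020/67097 -10440/67097 -8 -4 S
4 4/25 20/117 -734/2925 -484/2925 -8 -3 E
final -9 -3 N

n=0: pose=(-8,-3,E); sL=4/25, sR=20/117; mL=-734/2925, mR=-484/2925; mL+mR=-406/975 → advance -1; mR−mL=10/117 → turn +1·90°
n=1: pose=(-9,-3,N); sL=40/349, sR=40/281; mL=-19580/98069, mR=-12600/98069; mL+mR=-32180/98069 → advance -1; mR−mL=20/281 → turn +1·90°
n=2: pose=(-9,-4,W); sL=5/41, sR=2/17; mL=-249/1394, mR=-167/1394; mL+mR=-208/697 → advance -1; mR−mL=1/17 → turn +1·90°
n=3: pose=(-8,-4,S); sL=40/229, sR=40/293; mL=-15020/67097, mR=-10440/67097; mL+mR=-25460/67097 → advance -1; mR−mL=20/293 → turn +1·90°
n=4: pose=(-8,-3,E); sL=4/25, sR=20/117; mL=-734/2925, mR=-484/2925; mL+mR=-406/975 → advance -1; mR−mL=10/117 → turn +1·90°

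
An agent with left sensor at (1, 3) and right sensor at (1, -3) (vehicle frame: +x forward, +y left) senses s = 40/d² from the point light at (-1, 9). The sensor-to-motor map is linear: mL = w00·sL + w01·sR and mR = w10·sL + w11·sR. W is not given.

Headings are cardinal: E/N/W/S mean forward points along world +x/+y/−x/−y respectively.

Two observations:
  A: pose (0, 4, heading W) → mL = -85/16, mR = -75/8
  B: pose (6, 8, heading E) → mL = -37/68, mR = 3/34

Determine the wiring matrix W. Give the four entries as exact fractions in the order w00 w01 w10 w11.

-1/2 -1/2 1 -1

obs A: pose=(0,4,W) → sL=5/8, sR=10, mL=-85/16, mR=-75/8
obs B: pose=(6,8,E) → sL=10/17, sR=1/2, mL=-37/68, mR=3/34
sensor matrix S = [[5/8, 10], [10/17, 1/2]]; det S = -1515/272
solve [mL_A; mL_B] = S·[w00; w01] and [mR_A; mR_B] = S·[w10; w11]:
  w00 = -1/2, w01 = -1/2, w10 = 1, w11 = -1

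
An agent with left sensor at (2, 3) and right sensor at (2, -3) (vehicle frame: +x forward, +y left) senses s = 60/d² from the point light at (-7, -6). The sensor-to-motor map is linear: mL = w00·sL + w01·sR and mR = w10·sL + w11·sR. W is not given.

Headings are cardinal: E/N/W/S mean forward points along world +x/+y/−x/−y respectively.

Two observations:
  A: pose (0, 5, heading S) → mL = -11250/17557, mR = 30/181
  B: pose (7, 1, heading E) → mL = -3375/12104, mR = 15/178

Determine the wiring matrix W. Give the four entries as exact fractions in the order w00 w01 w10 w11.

obs A: pose=(0,5,S) → sL=60/181, sR=60/97, mL=-11250/17557, mR=30/181
obs B: pose=(7,1,E) → sL=15/89, sR=15/68, mL=-3375/12104, mR=15/178
sensor matrix S = [[60/181, 60/97], [15/89, 15/68]]; det S = -826875/26563741
solve [mL_A; mL_B] = S·[w00; w01] and [mR_A; mR_B] = S·[w10; w11]:
  w00 = -1, w01 = -1/2, w10 = 1/2, w11 = 0

-1 -1/2 1/2 0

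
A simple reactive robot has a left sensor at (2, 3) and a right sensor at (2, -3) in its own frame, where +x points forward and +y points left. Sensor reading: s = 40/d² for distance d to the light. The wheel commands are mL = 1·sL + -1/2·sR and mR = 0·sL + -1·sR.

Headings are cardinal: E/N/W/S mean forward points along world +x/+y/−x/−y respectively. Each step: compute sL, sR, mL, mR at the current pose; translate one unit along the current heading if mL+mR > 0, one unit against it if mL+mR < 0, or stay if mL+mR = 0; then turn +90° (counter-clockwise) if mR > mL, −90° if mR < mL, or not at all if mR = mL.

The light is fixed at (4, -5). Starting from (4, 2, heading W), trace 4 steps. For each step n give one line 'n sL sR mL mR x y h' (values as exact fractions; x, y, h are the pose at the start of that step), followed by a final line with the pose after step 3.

n=0: pose=(4,2,W); sL=2, sR=5/13; mL=47/26, mR=-5/13; mL+mR=37/26 → advance +1; mR−mL=-57/26 → turn -1·90°
n=1: pose=(3,2,N); sL=40/97, sR=8/17; mL=292/1649, mR=-8/17; mL+mR=-484/1649 → advance -1; mR−mL=-1068/1649 → turn -1·90°
n=2: pose=(3,1,E); sL=20/41, sR=4; mL=-62/41, mR=-4; mL+mR=-226/41 → advance -1; mR−mL=-102/41 → turn -1·90°
n=3: pose=(2,1,S); sL=40/17, sR=40/41; mL=1300/697, mR=-40/41; mL+mR=620/697 → advance +1; mR−mL=-1980/697 → turn -1·90°

0 2 5/13 47/26 -5/13 4 2 W
1 40/97 8/17 292/1649 -8/17 3 2 N
2 20/41 4 -62/41 -4 3 1 E
3 40/17 40/41 1300/697 -40/41 2 1 S
final 2 0 W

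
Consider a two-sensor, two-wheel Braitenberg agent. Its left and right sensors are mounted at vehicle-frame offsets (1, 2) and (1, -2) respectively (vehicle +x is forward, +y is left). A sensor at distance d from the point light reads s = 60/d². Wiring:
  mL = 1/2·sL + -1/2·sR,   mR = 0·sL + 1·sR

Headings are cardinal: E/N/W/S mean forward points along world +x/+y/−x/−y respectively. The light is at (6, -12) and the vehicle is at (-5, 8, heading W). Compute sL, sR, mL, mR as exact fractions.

left sensor world pos  = (-6, 6); dL² = 468
right sensor world pos = (-6, 10); dR² = 628
sL = 60/468 = 5/39
sR = 60/628 = 15/157
mL = 1/2·sL + -1/2·sR = 100/6123
mR = 0·sL + 1·sR = 15/157

5/39 15/157 100/6123 15/157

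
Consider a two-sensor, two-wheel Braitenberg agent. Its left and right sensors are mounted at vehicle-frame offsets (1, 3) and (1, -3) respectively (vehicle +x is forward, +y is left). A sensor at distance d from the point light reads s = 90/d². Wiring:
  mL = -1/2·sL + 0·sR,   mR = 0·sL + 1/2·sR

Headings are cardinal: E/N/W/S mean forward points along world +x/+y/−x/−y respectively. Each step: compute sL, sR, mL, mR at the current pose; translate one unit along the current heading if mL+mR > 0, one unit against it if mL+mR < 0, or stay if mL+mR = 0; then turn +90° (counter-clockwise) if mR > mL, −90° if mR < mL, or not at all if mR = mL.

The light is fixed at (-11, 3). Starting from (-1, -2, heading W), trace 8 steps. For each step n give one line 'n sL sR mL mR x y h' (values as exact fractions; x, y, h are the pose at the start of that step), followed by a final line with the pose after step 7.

n=0: pose=(-1,-2,W); sL=18/29, sR=18/17; mL=-9/29, mR=9/17; mL+mR=108/493 → advance +1; mR−mL=414/493 → turn +1·90°
n=1: pose=(-2,-2,S); sL=1/2, sR=5/4; mL=-1/4, mR=5/8; mL+mR=3/8 → advance +1; mR−mL=7/8 → turn +1·90°
n=2: pose=(-2,-3,E); sL=90/109, sR=90/181; mL=-45/109, mR=45/181; mL+mR=-3240/19729 → advance -1; mR−mL=13050/19729 → turn +1·90°
n=3: pose=(-3,-3,N); sL=9/5, sR=45/73; mL=-9/10, mR=45/146; mL+mR=-216/365 → advance -1; mR−mL=441/365 → turn +1·90°
n=4: pose=(-3,-4,W); sL=90/149, sR=18/13; mL=-45/149, mR=9/13; mL+mR=756/1937 → advance +1; mR−mL=1926/1937 → turn +1·90°
n=5: pose=(-4,-4,S); sL=45/82, sR=9/8; mL=-45/164, mR=9/16; mL+mR=189/656 → advance +1; mR−mL=549/656 → turn +1·90°
n=6: pose=(-4,-5,E); sL=90/89, sR=18/37; mL=-45/89, mR=9/37; mL+mR=-864/3293 → advance -1; mR−mL=2466/3293 → turn +1·90°
n=7: pose=(-5,-5,N); sL=45/29, sR=9/13; mL=-45/58, mR=9/26; mL+mR=-162/377 → advance -1; mR−mL=423/377 → turn +1·90°

0 18/29 18/17 -9/29 9/17 -1 -2 W
1 1/2 5/4 -1/4 5/8 -2 -2 S
2 90/109 90/181 -45/109 45/181 -2 -3 E
3 9/5 45/73 -9/10 45/146 -3 -3 N
4 90/149 18/13 -45/149 9/13 -3 -4 W
5 45/82 9/8 -45/164 9/16 -4 -4 S
6 90/89 18/37 -45/89 9/37 -4 -5 E
7 45/29 9/13 -45/58 9/26 -5 -5 N
final -5 -6 W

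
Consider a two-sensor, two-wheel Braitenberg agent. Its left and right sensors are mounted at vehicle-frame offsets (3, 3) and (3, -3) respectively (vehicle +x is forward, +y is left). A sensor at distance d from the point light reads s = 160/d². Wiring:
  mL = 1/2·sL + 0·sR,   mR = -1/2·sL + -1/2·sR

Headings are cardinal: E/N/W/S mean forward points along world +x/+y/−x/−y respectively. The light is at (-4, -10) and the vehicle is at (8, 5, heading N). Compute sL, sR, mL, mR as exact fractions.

left sensor world pos  = (5, 8); dL² = 405
right sensor world pos = (11, 8); dR² = 549
sL = 160/405 = 32/81
sR = 160/549 = 160/549
mL = 1/2·sL + 0·sR = 16/81
mR = -1/2·sL + -1/2·sR = -1696/4941

32/81 160/549 16/81 -1696/4941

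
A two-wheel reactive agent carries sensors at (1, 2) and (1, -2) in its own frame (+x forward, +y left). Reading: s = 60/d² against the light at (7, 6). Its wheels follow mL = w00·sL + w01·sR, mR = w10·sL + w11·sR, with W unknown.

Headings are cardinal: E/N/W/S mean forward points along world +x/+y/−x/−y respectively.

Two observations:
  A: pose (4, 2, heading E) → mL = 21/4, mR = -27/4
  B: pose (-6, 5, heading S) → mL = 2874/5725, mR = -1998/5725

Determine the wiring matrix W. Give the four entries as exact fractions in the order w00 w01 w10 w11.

obs A: pose=(4,2,E) → sL=15/2, sR=3/2, mL=21/4, mR=-27/4
obs B: pose=(-6,5,S) → sL=12/25, sR=60/229, mL=2874/5725, mR=-1998/5725
sensor matrix S = [[15/2, 3/2], [12/25, 60/229]]; det S = 7128/5725
solve [mL_A; mL_B] = S·[w00; w01] and [mR_A; mR_B] = S·[w10; w11]:
  w00 = 1/2, w01 = 1, w10 = -1, w11 = 1/2

1/2 1 -1 1/2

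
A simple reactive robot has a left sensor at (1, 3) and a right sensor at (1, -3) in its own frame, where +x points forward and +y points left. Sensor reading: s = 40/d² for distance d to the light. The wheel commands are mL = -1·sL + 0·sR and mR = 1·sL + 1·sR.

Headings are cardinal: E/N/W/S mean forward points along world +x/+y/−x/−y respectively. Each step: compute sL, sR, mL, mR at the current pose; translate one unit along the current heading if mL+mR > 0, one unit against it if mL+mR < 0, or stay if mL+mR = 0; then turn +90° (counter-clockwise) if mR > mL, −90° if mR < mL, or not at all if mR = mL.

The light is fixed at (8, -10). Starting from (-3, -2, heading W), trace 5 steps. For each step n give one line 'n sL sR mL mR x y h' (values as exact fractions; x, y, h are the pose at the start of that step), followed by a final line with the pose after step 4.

n=0: pose=(-3,-2,W); sL=40/169, sR=8/53; mL=-40/169, mR=3472/8957; mL+mR=8/53 → advance +1; mR−mL=5592/8957 → turn +1·90°
n=1: pose=(-4,-2,S); sL=4/13, sR=20/137; mL=-4/13, mR=808/1781; mL+mR=20/137 → advance +1; mR−mL=1356/1781 → turn +1·90°
n=2: pose=(-4,-3,E); sL=40/221, sR=40/137; mL=-40/221, mR=14320/30277; mL+mR=40/137 → advance +1; mR−mL=19800/30277 → turn +1·90°
n=3: pose=(-3,-3,N); sL=2/13, sR=5/16; mL=-2/13, mR=97/208; mL+mR=5/16 → advance +1; mR−mL=129/208 → turn +1·90°
n=4: pose=(-3,-2,W); sL=40/169, sR=8/53; mL=-40/169, mR=3472/8957; mL+mR=8/53 → advance +1; mR−mL=5592/8957 → turn +1·90°

0 40/169 8/53 -40/169 3472/8957 -3 -2 W
1 4/13 20/137 -4/13 808/1781 -4 -2 S
2 40/221 40/137 -40/221 14320/30277 -4 -3 E
3 2/13 5/16 -2/13 97/208 -3 -3 N
4 40/169 8/53 -40/169 3472/8957 -3 -2 W
final -4 -2 S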